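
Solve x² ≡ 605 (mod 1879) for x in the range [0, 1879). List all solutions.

100, 1779

Since 1879 ≡ 3 (mod 4), a square root of 605 is 605^((1879+1)/4) = 605^470 mod 1879.
Repeated squaring: 605^2≡1499, 605^4≡1596, 605^8≡1171, 605^16≡1450, 605^32≡1778, 605^64≡806, 605^128≡1381, 605^256≡1855 (mod 1879).
605^470 = 605^(256+128+64+16+4+2) ≡ 100 (mod 1879).
Check: 100² = 10000 ≡ 605 (mod 1879). The two roots are 100 and 1779.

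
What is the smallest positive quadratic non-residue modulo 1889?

3

(2/1889) = +1, so 2 is a residue.
(3/1889) = −1, so 3 is the smallest positive non-residue mod 1889.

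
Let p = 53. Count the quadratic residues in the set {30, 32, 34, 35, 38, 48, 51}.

1

(30/53) = -1 → non-residue.
(32/53) = -1 → non-residue.
(34/53) = -1 → non-residue.
(35/53) = -1 → non-residue.
(38/53) = +1 → QR.
(48/53) = -1 → non-residue.
(51/53) = -1 → non-residue.
Total quadratic residues among the 7: 1.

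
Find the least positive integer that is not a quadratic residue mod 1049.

3

(2/1049) = +1, so 2 is a residue.
(3/1049) = −1, so 3 is the smallest positive non-residue mod 1049.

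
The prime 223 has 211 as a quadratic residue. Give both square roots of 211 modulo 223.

65, 158

Since 223 ≡ 3 (mod 4), a square root of 211 is 211^((223+1)/4) = 211^56 mod 223.
Repeated squaring: 211^2≡144, 211^4≡220, 211^8≡9, 211^16≡81, 211^32≡94 (mod 223).
211^56 = 211^(32+16+8) ≡ 65 (mod 223).
Check: 65² = 4225 ≡ 211 (mod 223). The two roots are 65 and 158.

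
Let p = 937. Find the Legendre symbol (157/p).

Reciprocity: 157 ≡ 1 and 937 ≡ 1 (mod 4), so (157/937) = +(937/157).
Reduce top mod 157: now compute (152/157).
Pull out 2^3: since 157 ≡ 5 (mod 8), (2/157) = -1, so (2/157)^3 = -1.
Reciprocity: 19 ≡ 3 and 157 ≡ 1 (mod 4), so (19/157) = +(157/19).
Reduce top mod 19: now compute (5/19).
Reciprocity: 5 ≡ 1 and 19 ≡ 3 (mod 4), so (5/19) = +(19/5).
Reduce top mod 5: now compute (4/5).
Pull out 2^2: since 5 ≡ 5 (mod 8), (2/5) = -1, so (2/5)^2 = +1.
Reached (1/5) = 1. Collecting the sign flips along the way, the symbol is -1.

-1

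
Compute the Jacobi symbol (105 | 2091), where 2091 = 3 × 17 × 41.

Reciprocity: 105 ≡ 1 and 2091 ≡ 3 (mod 4), so (105/2091) = +(2091/105).
Reduce top mod 105: now compute (96/105).
Pull out 2^5: since 105 ≡ 1 (mod 8), (2/105) = +1, so (2/105)^5 = +1.
Reciprocity: 3 ≡ 3 and 105 ≡ 1 (mod 4), so (3/105) = +(105/3).
Reduce top mod 3: now compute (0/3).
Top reduces to 0: gcd > 1, so the symbol is 0.

0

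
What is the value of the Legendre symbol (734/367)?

0

First reduce: 734 ≡ 0 (mod 367).
Top reduces to 0: gcd > 1, so the symbol is 0.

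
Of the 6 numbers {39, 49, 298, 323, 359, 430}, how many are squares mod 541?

3

(39/541) = -1 → non-residue.
(49/541) = +1 → QR.
(298/541) = +1 → QR.
(323/541) = -1 → non-residue.
(359/541) = +1 → QR.
(430/541) = -1 → non-residue.
Total quadratic residues among the 6: 3.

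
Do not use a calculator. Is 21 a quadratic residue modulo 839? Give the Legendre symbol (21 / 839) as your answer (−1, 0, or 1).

Reciprocity: 21 ≡ 1 and 839 ≡ 3 (mod 4), so (21/839) = +(839/21).
Reduce top mod 21: now compute (20/21).
Pull out 2^2: since 21 ≡ 5 (mod 8), (2/21) = -1, so (2/21)^2 = +1.
Reciprocity: 5 ≡ 1 and 21 ≡ 1 (mod 4), so (5/21) = +(21/5).
Reduce top mod 5: now compute (1/5).
Reached (1/5) = 1. Collecting the sign flips along the way, the symbol is +1.

1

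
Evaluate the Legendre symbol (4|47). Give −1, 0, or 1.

Pull out 2^2: since 47 ≡ 7 (mod 8), (2/47) = +1, so (2/47)^2 = +1.
Reached (1/47) = 1. Collecting the sign flips along the way, the symbol is +1.

1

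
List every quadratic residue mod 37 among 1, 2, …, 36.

1,3,4,7,9,10,11,12,16,21,25,26,27,28,30,33,34,36

Square k = 1,…,18 (k and 37−k give the same square):
1²=1, 2²=4, 3²=9, 4²=16, 5²=25, 6²=36, 7²≡12, 8²≡27, 9²≡7, 10²≡26, 11²≡10, 12²≡33, 13²≡21, 14²≡11, 15²≡3, 16²≡34, 17²≡30, 18²≡28 (mod 37).
So the quadratic residues mod 37 are {1, 3, 4, 7, 9, 10, 11, 12, 16, 21, 25, 26, 27, 28, 30, 33, 34, 36}.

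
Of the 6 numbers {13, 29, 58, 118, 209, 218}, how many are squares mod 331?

(13/331) = -1 → non-residue.
(29/331) = -1 → non-residue.
(58/331) = +1 → QR.
(118/331) = +1 → QR.
(209/331) = -1 → non-residue.
(218/331) = -1 → non-residue.
Total quadratic residues among the 6: 2.

2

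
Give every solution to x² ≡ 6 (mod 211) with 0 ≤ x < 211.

46, 165

Since 211 ≡ 3 (mod 4), a square root of 6 is 6^((211+1)/4) = 6^53 mod 211.
Repeated squaring: 6^2≡36, 6^4≡30, 6^8≡56, 6^16≡182, 6^32≡208 (mod 211).
6^53 = 6^(32+16+4+1) ≡ 46 (mod 211).
Check: 46² = 2116 ≡ 6 (mod 211). The two roots are 46 and 165.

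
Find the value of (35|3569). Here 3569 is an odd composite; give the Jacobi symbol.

-1

Reciprocity: 35 ≡ 3 and 3569 ≡ 1 (mod 4), so (35/3569) = +(3569/35).
Reduce top mod 35: now compute (34/35).
Pull out 2: since 35 ≡ 3 (mod 8), (2/35) = -1.
Reciprocity: 17 ≡ 1 and 35 ≡ 3 (mod 4), so (17/35) = +(35/17).
Reduce top mod 17: now compute (1/17).
Reached (1/17) = 1. Collecting the sign flips along the way, the symbol is -1.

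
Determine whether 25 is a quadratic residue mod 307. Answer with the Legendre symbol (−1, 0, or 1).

1

Euler's criterion: (25/307) ≡ 25^153 (mod 307).
25^2 ≡ 11 (mod 307)
25^4 ≡ 121 (mod 307)
25^8 ≡ 212 (mod 307)
25^16 ≡ 122 (mod 307)
25^32 ≡ 148 (mod 307)
25^64 ≡ 107 (mod 307)
25^128 ≡ 90 (mod 307)
25^153 = 25^(128+16+8+1) ≡ 1 (mod 307).
Result is 1, so (25/307) = 1.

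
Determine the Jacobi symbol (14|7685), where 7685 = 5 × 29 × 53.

1

Pull out 2: since 7685 ≡ 5 (mod 8), (2/7685) = -1.
Reciprocity: 7 ≡ 3 and 7685 ≡ 1 (mod 4), so (7/7685) = +(7685/7).
Reduce top mod 7: now compute (6/7).
Pull out 2: since 7 ≡ 7 (mod 8), (2/7) = +1.
Reciprocity: 3 ≡ 3 and 7 ≡ 3 (mod 4), so (3/7) = −(7/3).
Reduce top mod 3: now compute (1/3).
Reached (1/3) = 1. Collecting the sign flips along the way, the symbol is +1.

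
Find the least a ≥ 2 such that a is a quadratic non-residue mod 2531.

2

(2/2531) = −1, so 2 is the smallest positive non-residue mod 2531.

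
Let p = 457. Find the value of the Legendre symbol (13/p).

-1

Reciprocity: 13 ≡ 1 and 457 ≡ 1 (mod 4), so (13/457) = +(457/13).
Reduce top mod 13: now compute (2/13).
Pull out 2: since 13 ≡ 5 (mod 8), (2/13) = -1.
Reached (1/13) = 1. Collecting the sign flips along the way, the symbol is -1.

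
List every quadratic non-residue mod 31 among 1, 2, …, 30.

3,6,11,12,13,15,17,21,22,23,24,26,27,29,30

Square k = 1,…,15 (k and 31−k give the same square):
1²=1, 2²=4, 3²=9, 4²=16, 5²=25, 6²≡5, 7²≡18, 8²≡2, 9²≡19, 10²≡7, 11²≡28, 12²≡20, 13²≡14, 14²≡10, 15²≡8 (mod 31).
The residues are {1, 2, 4, 5, 7, 8, 9, 10, 14, 16, 18, 19, 20, 25, 28}; the non-residues are the remaining 15 nonzero classes.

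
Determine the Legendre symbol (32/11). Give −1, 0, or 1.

First reduce: 32 ≡ 10 (mod 11).
Pull out 2: since 11 ≡ 3 (mod 8), (2/11) = -1.
Reciprocity: 5 ≡ 1 and 11 ≡ 3 (mod 4), so (5/11) = +(11/5).
Reduce top mod 5: now compute (1/5).
Reached (1/5) = 1. Collecting the sign flips along the way, the symbol is -1.

-1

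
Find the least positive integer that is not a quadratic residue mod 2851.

2

(2/2851) = −1, so 2 is the smallest positive non-residue mod 2851.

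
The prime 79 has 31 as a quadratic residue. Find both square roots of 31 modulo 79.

Since 79 ≡ 3 (mod 4), a square root of 31 is 31^((79+1)/4) = 31^20 mod 79.
Repeated squaring: 31^2≡13, 31^4≡11, 31^8≡42, 31^16≡26 (mod 79).
31^20 = 31^(16+4) ≡ 49 (mod 79).
Check: 49² = 2401 ≡ 31 (mod 79). The two roots are 30 and 49.

30, 49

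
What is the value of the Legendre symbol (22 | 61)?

Pull out 2: since 61 ≡ 5 (mod 8), (2/61) = -1.
Reciprocity: 11 ≡ 3 and 61 ≡ 1 (mod 4), so (11/61) = +(61/11).
Reduce top mod 11: now compute (6/11).
Pull out 2: since 11 ≡ 3 (mod 8), (2/11) = -1.
Reciprocity: 3 ≡ 3 and 11 ≡ 3 (mod 4), so (3/11) = −(11/3).
Reduce top mod 3: now compute (2/3).
Pull out 2: since 3 ≡ 3 (mod 8), (2/3) = -1.
Reached (1/3) = 1. Collecting the sign flips along the way, the symbol is +1.

1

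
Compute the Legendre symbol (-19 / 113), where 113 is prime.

-1

First reduce: -19 ≡ 94 (mod 113).
Pull out 2: since 113 ≡ 1 (mod 8), (2/113) = +1.
Reciprocity: 47 ≡ 3 and 113 ≡ 1 (mod 4), so (47/113) = +(113/47).
Reduce top mod 47: now compute (19/47).
Reciprocity: 19 ≡ 3 and 47 ≡ 3 (mod 4), so (19/47) = −(47/19).
Reduce top mod 19: now compute (9/19).
Reciprocity: 9 ≡ 1 and 19 ≡ 3 (mod 4), so (9/19) = +(19/9).
Reduce top mod 9: now compute (1/9).
Reached (1/9) = 1. Collecting the sign flips along the way, the symbol is -1.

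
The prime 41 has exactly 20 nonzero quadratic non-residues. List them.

3, 6, 7, 11, 12, 13, 14, 15, 17, 19, 22, 24, 26, 27, 28, 29, 30, 34, 35, 38

Square k = 1,…,20 (k and 41−k give the same square):
1²=1, 2²=4, 3²=9, 4²=16, 5²=25, 6²=36, 7²≡8, 8²≡23, 9²≡40, 10²≡18, 11²≡39, 12²≡21, 13²≡5, 14²≡32, 15²≡20, 16²≡10, 17²≡2, 18²≡37, 19²≡33, 20²≡31 (mod 41).
The residues are {1, 2, 4, 5, 8, 9, 10, 16, 18, 20, 21, 23, 25, 31, 32, 33, 36, 37, 39, 40}; the non-residues are the remaining 20 nonzero classes.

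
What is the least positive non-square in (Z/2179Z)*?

(2/2179) = −1, so 2 is the smallest positive non-residue mod 2179.

2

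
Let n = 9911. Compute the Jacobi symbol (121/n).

Reciprocity: 121 ≡ 1 and 9911 ≡ 3 (mod 4), so (121/9911) = +(9911/121).
Reduce top mod 121: now compute (110/121).
Pull out 2: since 121 ≡ 1 (mod 8), (2/121) = +1.
Reciprocity: 55 ≡ 3 and 121 ≡ 1 (mod 4), so (55/121) = +(121/55).
Reduce top mod 55: now compute (11/55).
Reciprocity: 11 ≡ 3 and 55 ≡ 3 (mod 4), so (11/55) = −(55/11).
Reduce top mod 11: now compute (0/11).
Top reduces to 0: gcd > 1, so the symbol is 0.

0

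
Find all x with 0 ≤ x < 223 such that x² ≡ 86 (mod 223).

106, 117

Since 223 ≡ 3 (mod 4), a square root of 86 is 86^((223+1)/4) = 86^56 mod 223.
Repeated squaring: 86^2≡37, 86^4≡31, 86^8≡69, 86^16≡78, 86^32≡63 (mod 223).
86^56 = 86^(32+16+8) ≡ 106 (mod 223).
Check: 106² = 11236 ≡ 86 (mod 223). The two roots are 106 and 117.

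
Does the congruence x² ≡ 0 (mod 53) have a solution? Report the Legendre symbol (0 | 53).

Top reduces to 0: gcd > 1, so the symbol is 0.

0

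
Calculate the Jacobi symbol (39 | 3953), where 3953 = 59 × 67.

Reciprocity: 39 ≡ 3 and 3953 ≡ 1 (mod 4), so (39/3953) = +(3953/39).
Reduce top mod 39: now compute (14/39).
Pull out 2: since 39 ≡ 7 (mod 8), (2/39) = +1.
Reciprocity: 7 ≡ 3 and 39 ≡ 3 (mod 4), so (7/39) = −(39/7).
Reduce top mod 7: now compute (4/7).
Pull out 2^2: since 7 ≡ 7 (mod 8), (2/7) = +1, so (2/7)^2 = +1.
Reached (1/7) = 1. Collecting the sign flips along the way, the symbol is -1.

-1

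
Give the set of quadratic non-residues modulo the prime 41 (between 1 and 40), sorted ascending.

3 6 7 11 12 13 14 15 17 19 22 24 26 27 28 29 30 34 35 38

Square k = 1,…,20 (k and 41−k give the same square):
1²=1, 2²=4, 3²=9, 4²=16, 5²=25, 6²=36, 7²≡8, 8²≡23, 9²≡40, 10²≡18, 11²≡39, 12²≡21, 13²≡5, 14²≡32, 15²≡20, 16²≡10, 17²≡2, 18²≡37, 19²≡33, 20²≡31 (mod 41).
The residues are {1, 2, 4, 5, 8, 9, 10, 16, 18, 20, 21, 23, 25, 31, 32, 33, 36, 37, 39, 40}; the non-residues are the remaining 20 nonzero classes.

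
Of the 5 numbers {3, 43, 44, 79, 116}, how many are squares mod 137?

1

(3/137) = -1 → non-residue.
(43/137) = -1 → non-residue.
(44/137) = +1 → QR.
(79/137) = -1 → non-residue.
(116/137) = -1 → non-residue.
Total quadratic residues among the 5: 1.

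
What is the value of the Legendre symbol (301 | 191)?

-1

First reduce: 301 ≡ 110 (mod 191).
Pull out 2: since 191 ≡ 7 (mod 8), (2/191) = +1.
Reciprocity: 55 ≡ 3 and 191 ≡ 3 (mod 4), so (55/191) = −(191/55).
Reduce top mod 55: now compute (26/55).
Pull out 2: since 55 ≡ 7 (mod 8), (2/55) = +1.
Reciprocity: 13 ≡ 1 and 55 ≡ 3 (mod 4), so (13/55) = +(55/13).
Reduce top mod 13: now compute (3/13).
Reciprocity: 3 ≡ 3 and 13 ≡ 1 (mod 4), so (3/13) = +(13/3).
Reduce top mod 3: now compute (1/3).
Reached (1/3) = 1. Collecting the sign flips along the way, the symbol is -1.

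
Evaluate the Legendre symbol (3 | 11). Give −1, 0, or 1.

1

Reciprocity: 3 ≡ 3 and 11 ≡ 3 (mod 4), so (3/11) = −(11/3).
Reduce top mod 3: now compute (2/3).
Pull out 2: since 3 ≡ 3 (mod 8), (2/3) = -1.
Reached (1/3) = 1. Collecting the sign flips along the way, the symbol is +1.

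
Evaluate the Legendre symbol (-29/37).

First reduce: -29 ≡ 8 (mod 37).
Pull out 2^3: since 37 ≡ 5 (mod 8), (2/37) = -1, so (2/37)^3 = -1.
Reached (1/37) = 1. Collecting the sign flips along the way, the symbol is -1.

-1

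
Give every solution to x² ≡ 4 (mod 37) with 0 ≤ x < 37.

2, 35

37 ≡ 1 (mod 4), so we find a root by search.
Trying successive values, 2² = 4 ≡ 4 (mod 37). The other root is 37 − 2 = 35.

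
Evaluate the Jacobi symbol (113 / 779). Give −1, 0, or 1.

Reciprocity: 113 ≡ 1 and 779 ≡ 3 (mod 4), so (113/779) = +(779/113).
Reduce top mod 113: now compute (101/113).
Reciprocity: 101 ≡ 1 and 113 ≡ 1 (mod 4), so (101/113) = +(113/101).
Reduce top mod 101: now compute (12/101).
Pull out 2^2: since 101 ≡ 5 (mod 8), (2/101) = -1, so (2/101)^2 = +1.
Reciprocity: 3 ≡ 3 and 101 ≡ 1 (mod 4), so (3/101) = +(101/3).
Reduce top mod 3: now compute (2/3).
Pull out 2: since 3 ≡ 3 (mod 8), (2/3) = -1.
Reached (1/3) = 1. Collecting the sign flips along the way, the symbol is -1.

-1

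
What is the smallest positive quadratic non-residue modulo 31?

(2/31) = +1, so 2 is a residue.
(3/31) = −1, so 3 is the smallest positive non-residue mod 31.

3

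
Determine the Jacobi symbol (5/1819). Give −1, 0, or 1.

Reciprocity: 5 ≡ 1 and 1819 ≡ 3 (mod 4), so (5/1819) = +(1819/5).
Reduce top mod 5: now compute (4/5).
Pull out 2^2: since 5 ≡ 5 (mod 8), (2/5) = -1, so (2/5)^2 = +1.
Reached (1/5) = 1. Collecting the sign flips along the way, the symbol is +1.

1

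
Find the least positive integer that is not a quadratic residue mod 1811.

2

(2/1811) = −1, so 2 is the smallest positive non-residue mod 1811.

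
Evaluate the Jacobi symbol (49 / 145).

Reciprocity: 49 ≡ 1 and 145 ≡ 1 (mod 4), so (49/145) = +(145/49).
Reduce top mod 49: now compute (47/49).
Reciprocity: 47 ≡ 3 and 49 ≡ 1 (mod 4), so (47/49) = +(49/47).
Reduce top mod 47: now compute (2/47).
Pull out 2: since 47 ≡ 7 (mod 8), (2/47) = +1.
Reached (1/47) = 1. Collecting the sign flips along the way, the symbol is +1.

1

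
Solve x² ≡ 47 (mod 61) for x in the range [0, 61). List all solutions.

13, 48

61 ≡ 1 (mod 4), so we find a root by search.
Trying successive values, 13² = 169 ≡ 47 (mod 61). The other root is 61 − 13 = 48.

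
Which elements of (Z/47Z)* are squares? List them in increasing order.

1, 2, 3, 4, 6, 7, 8, 9, 12, 14, 16, 17, 18, 21, 24, 25, 27, 28, 32, 34, 36, 37, 42

Square k = 1,…,23 (k and 47−k give the same square):
1²=1, 2²=4, 3²=9, 4²=16, 5²=25, 6²=36, 7²≡2, 8²≡17, 9²≡34, 10²≡6, 11²≡27, 12²≡3, 13²≡28, 14²≡8, 15²≡37, 16²≡21, 17²≡7, 18²≡42, 19²≡32, 20²≡24, 21²≡18, 22²≡14, 23²≡12 (mod 47).
So the quadratic residues mod 47 are {1, 2, 3, 4, 6, 7, 8, 9, 12, 14, 16, 17, 18, 21, 24, 25, 27, 28, 32, 34, 36, 37, 42}.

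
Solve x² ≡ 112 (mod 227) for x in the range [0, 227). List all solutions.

Since 227 ≡ 3 (mod 4), a square root of 112 is 112^((227+1)/4) = 112^57 mod 227.
Repeated squaring: 112^2≡59, 112^4≡76, 112^8≡101, 112^16≡213, 112^32≡196 (mod 227).
112^57 = 112^(32+16+8+1) ≡ 79 (mod 227).
Check: 79² = 6241 ≡ 112 (mod 227). The two roots are 79 and 148.

79, 148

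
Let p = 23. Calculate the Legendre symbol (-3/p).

-1

Euler's criterion: (-3/23) ≡ 20^11 (mod 23).
20^2 ≡ 9 (mod 23)
20^4 ≡ 12 (mod 23)
20^8 ≡ 6 (mod 23)
20^11 = 20^(8+2+1) ≡ 22 (mod 23).
Result is 22 ≡ −1, so (-3/23) = −1.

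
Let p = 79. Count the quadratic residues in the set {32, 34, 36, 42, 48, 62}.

4

(32/79) = +1 → QR.
(34/79) = -1 → non-residue.
(36/79) = +1 → QR.
(42/79) = +1 → QR.
(48/79) = -1 → non-residue.
(62/79) = +1 → QR.
Total quadratic residues among the 6: 4.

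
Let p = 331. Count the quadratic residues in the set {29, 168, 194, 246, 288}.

1

(29/331) = -1 → non-residue.
(168/331) = -1 → non-residue.
(194/331) = +1 → QR.
(246/331) = -1 → non-residue.
(288/331) = -1 → non-residue.
Total quadratic residues among the 5: 1.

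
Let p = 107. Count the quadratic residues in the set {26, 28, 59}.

(26/107) = -1 → non-residue.
(28/107) = -1 → non-residue.
(59/107) = -1 → non-residue.
Total quadratic residues among the 3: 0.

0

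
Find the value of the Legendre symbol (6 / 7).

-1

Euler's criterion: (6/7) ≡ 6^3 (mod 7).
6^2 ≡ 1 (mod 7)
6^3 = 6^(2+1) ≡ 6 (mod 7).
Result is 6 ≡ −1, so (6/7) = −1.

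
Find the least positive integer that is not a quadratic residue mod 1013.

2

(2/1013) = −1, so 2 is the smallest positive non-residue mod 1013.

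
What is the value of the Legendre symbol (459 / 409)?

1

Euler's criterion: (459/409) ≡ 50^204 (mod 409).
50^2 ≡ 46 (mod 409)
50^4 ≡ 71 (mod 409)
50^8 ≡ 133 (mod 409)
50^16 ≡ 102 (mod 409)
50^32 ≡ 179 (mod 409)
50^64 ≡ 139 (mod 409)
50^128 ≡ 98 (mod 409)
50^204 = 50^(128+64+8+4) ≡ 1 (mod 409).
Result is 1, so (459/409) = 1.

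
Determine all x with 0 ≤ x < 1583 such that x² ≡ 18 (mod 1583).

Since 1583 ≡ 3 (mod 4), a square root of 18 is 18^((1583+1)/4) = 18^396 mod 1583.
Repeated squaring: 18^2≡324, 18^4≡498, 18^8≡1056, 18^16≡704, 18^32≡137, 18^64≡1356, 18^128≡873, 18^256≡706 (mod 1583).
18^396 = 18^(256+128+8+4) ≡ 887 (mod 1583).
Check: 887² = 786769 ≡ 18 (mod 1583). The two roots are 696 and 887.

696, 887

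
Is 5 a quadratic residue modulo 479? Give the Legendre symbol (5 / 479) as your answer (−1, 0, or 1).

1

Reciprocity: 5 ≡ 1 and 479 ≡ 3 (mod 4), so (5/479) = +(479/5).
Reduce top mod 5: now compute (4/5).
Pull out 2^2: since 5 ≡ 5 (mod 8), (2/5) = -1, so (2/5)^2 = +1.
Reached (1/5) = 1. Collecting the sign flips along the way, the symbol is +1.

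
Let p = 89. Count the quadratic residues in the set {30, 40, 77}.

(30/89) = -1 → non-residue.
(40/89) = +1 → QR.
(77/89) = -1 → non-residue.
Total quadratic residues among the 3: 1.

1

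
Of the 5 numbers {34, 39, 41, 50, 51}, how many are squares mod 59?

2

(34/59) = -1 → non-residue.
(39/59) = -1 → non-residue.
(41/59) = +1 → QR.
(50/59) = -1 → non-residue.
(51/59) = +1 → QR.
Total quadratic residues among the 5: 2.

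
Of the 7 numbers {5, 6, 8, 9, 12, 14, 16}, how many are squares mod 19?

(5/19) = +1 → QR.
(6/19) = +1 → QR.
(8/19) = -1 → non-residue.
(9/19) = +1 → QR.
(12/19) = -1 → non-residue.
(14/19) = -1 → non-residue.
(16/19) = +1 → QR.
Total quadratic residues among the 7: 4.

4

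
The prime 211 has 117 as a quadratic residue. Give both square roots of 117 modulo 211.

Since 211 ≡ 3 (mod 4), a square root of 117 is 117^((211+1)/4) = 117^53 mod 211.
Repeated squaring: 117^2≡185, 117^4≡43, 117^8≡161, 117^16≡179, 117^32≡180 (mod 211).
117^53 = 117^(32+16+4+1) ≡ 180 (mod 211).
Check: 180² = 32400 ≡ 117 (mod 211). The two roots are 31 and 180.

31, 180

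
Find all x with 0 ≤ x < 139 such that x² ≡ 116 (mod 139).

Since 139 ≡ 3 (mod 4), a square root of 116 is 116^((139+1)/4) = 116^35 mod 139.
Repeated squaring: 116^2≡112, 116^4≡34, 116^8≡44, 116^16≡129, 116^32≡100 (mod 139).
116^35 = 116^(32+2+1) ≡ 106 (mod 139).
Check: 106² = 11236 ≡ 116 (mod 139). The two roots are 33 and 106.

33, 106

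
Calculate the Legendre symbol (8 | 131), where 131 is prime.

Euler's criterion: (8/131) ≡ 8^65 (mod 131).
8^2 ≡ 64 (mod 131)
8^4 ≡ 35 (mod 131)
8^8 ≡ 46 (mod 131)
8^16 ≡ 20 (mod 131)
8^32 ≡ 7 (mod 131)
8^64 ≡ 49 (mod 131)
8^65 = 8^(64+1) ≡ 130 (mod 131).
Result is 130 ≡ −1, so (8/131) = −1.

-1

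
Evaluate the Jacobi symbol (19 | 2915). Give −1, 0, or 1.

Reciprocity: 19 ≡ 3 and 2915 ≡ 3 (mod 4), so (19/2915) = −(2915/19).
Reduce top mod 19: now compute (8/19).
Pull out 2^3: since 19 ≡ 3 (mod 8), (2/19) = -1, so (2/19)^3 = -1.
Reached (1/19) = 1. Collecting the sign flips along the way, the symbol is +1.

1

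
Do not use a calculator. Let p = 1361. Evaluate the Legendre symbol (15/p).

-1

Reciprocity: 15 ≡ 3 and 1361 ≡ 1 (mod 4), so (15/1361) = +(1361/15).
Reduce top mod 15: now compute (11/15).
Reciprocity: 11 ≡ 3 and 15 ≡ 3 (mod 4), so (11/15) = −(15/11).
Reduce top mod 11: now compute (4/11).
Pull out 2^2: since 11 ≡ 3 (mod 8), (2/11) = -1, so (2/11)^2 = +1.
Reached (1/11) = 1. Collecting the sign flips along the way, the symbol is -1.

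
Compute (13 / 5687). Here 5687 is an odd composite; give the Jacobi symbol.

-1

Reciprocity: 13 ≡ 1 and 5687 ≡ 3 (mod 4), so (13/5687) = +(5687/13).
Reduce top mod 13: now compute (6/13).
Pull out 2: since 13 ≡ 5 (mod 8), (2/13) = -1.
Reciprocity: 3 ≡ 3 and 13 ≡ 1 (mod 4), so (3/13) = +(13/3).
Reduce top mod 3: now compute (1/3).
Reached (1/3) = 1. Collecting the sign flips along the way, the symbol is -1.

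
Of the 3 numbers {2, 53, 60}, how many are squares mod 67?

1

(2/67) = -1 → non-residue.
(53/67) = -1 → non-residue.
(60/67) = +1 → QR.
Total quadratic residues among the 3: 1.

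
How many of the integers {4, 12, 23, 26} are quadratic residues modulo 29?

2

(4/29) = +1 → QR.
(12/29) = -1 → non-residue.
(23/29) = +1 → QR.
(26/29) = -1 → non-residue.
Total quadratic residues among the 4: 2.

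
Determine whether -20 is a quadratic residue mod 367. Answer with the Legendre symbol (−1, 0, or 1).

1

First reduce: -20 ≡ 347 (mod 367).
Reciprocity: 347 ≡ 3 and 367 ≡ 3 (mod 4), so (347/367) = −(367/347).
Reduce top mod 347: now compute (20/347).
Pull out 2^2: since 347 ≡ 3 (mod 8), (2/347) = -1, so (2/347)^2 = +1.
Reciprocity: 5 ≡ 1 and 347 ≡ 3 (mod 4), so (5/347) = +(347/5).
Reduce top mod 5: now compute (2/5).
Pull out 2: since 5 ≡ 5 (mod 8), (2/5) = -1.
Reached (1/5) = 1. Collecting the sign flips along the way, the symbol is +1.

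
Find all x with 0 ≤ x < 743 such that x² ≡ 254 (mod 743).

63, 680

Since 743 ≡ 3 (mod 4), a square root of 254 is 254^((743+1)/4) = 254^186 mod 743.
Repeated squaring: 254^2≡618, 254^4≡22, 254^8≡484, 254^16≡211, 254^32≡684, 254^64≡509, 254^128≡517 (mod 743).
254^186 = 254^(128+32+16+8+2) ≡ 680 (mod 743).
Check: 680² = 462400 ≡ 254 (mod 743). The two roots are 63 and 680.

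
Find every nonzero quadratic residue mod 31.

1,2,4,5,7,8,9,10,14,16,18,19,20,25,28

Square k = 1,…,15 (k and 31−k give the same square):
1²=1, 2²=4, 3²=9, 4²=16, 5²=25, 6²≡5, 7²≡18, 8²≡2, 9²≡19, 10²≡7, 11²≡28, 12²≡20, 13²≡14, 14²≡10, 15²≡8 (mod 31).
So the quadratic residues mod 31 are {1, 2, 4, 5, 7, 8, 9, 10, 14, 16, 18, 19, 20, 25, 28}.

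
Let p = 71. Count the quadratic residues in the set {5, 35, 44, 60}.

(5/71) = +1 → QR.
(35/71) = -1 → non-residue.
(44/71) = -1 → non-residue.
(60/71) = +1 → QR.
Total quadratic residues among the 4: 2.

2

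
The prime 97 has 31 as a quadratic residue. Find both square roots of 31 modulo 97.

15, 82

97 ≡ 1 (mod 4), so we find a root by search.
Trying successive values, 15² = 225 ≡ 31 (mod 97). The other root is 97 − 15 = 82.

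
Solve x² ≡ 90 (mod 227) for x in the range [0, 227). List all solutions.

Since 227 ≡ 3 (mod 4), a square root of 90 is 90^((227+1)/4) = 90^57 mod 227.
Repeated squaring: 90^2≡155, 90^4≡190, 90^8≡7, 90^16≡49, 90^32≡131 (mod 227).
90^57 = 90^(32+16+8+1) ≡ 192 (mod 227).
Check: 192² = 36864 ≡ 90 (mod 227). The two roots are 35 and 192.

35, 192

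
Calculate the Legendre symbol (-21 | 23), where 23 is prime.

First reduce: -21 ≡ 2 (mod 23).
Pull out 2: since 23 ≡ 7 (mod 8), (2/23) = +1.
Reached (1/23) = 1. Collecting the sign flips along the way, the symbol is +1.

1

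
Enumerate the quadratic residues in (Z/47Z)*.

1 2 3 4 6 7 8 9 12 14 16 17 18 21 24 25 27 28 32 34 36 37 42

Square k = 1,…,23 (k and 47−k give the same square):
1²=1, 2²=4, 3²=9, 4²=16, 5²=25, 6²=36, 7²≡2, 8²≡17, 9²≡34, 10²≡6, 11²≡27, 12²≡3, 13²≡28, 14²≡8, 15²≡37, 16²≡21, 17²≡7, 18²≡42, 19²≡32, 20²≡24, 21²≡18, 22²≡14, 23²≡12 (mod 47).
So the quadratic residues mod 47 are {1, 2, 3, 4, 6, 7, 8, 9, 12, 14, 16, 17, 18, 21, 24, 25, 27, 28, 32, 34, 36, 37, 42}.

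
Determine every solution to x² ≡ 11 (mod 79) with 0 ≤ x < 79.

13, 66

Since 79 ≡ 3 (mod 4), a square root of 11 is 11^((79+1)/4) = 11^20 mod 79.
Repeated squaring: 11^2≡42, 11^4≡26, 11^8≡44, 11^16≡40 (mod 79).
11^20 = 11^(16+4) ≡ 13 (mod 79).
Check: 13² = 169 ≡ 11 (mod 79). The two roots are 13 and 66.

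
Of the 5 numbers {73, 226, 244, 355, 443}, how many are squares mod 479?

(73/479) = +1 → QR.
(226/479) = -1 → non-residue.
(244/479) = +1 → QR.
(355/479) = +1 → QR.
(443/479) = -1 → non-residue.
Total quadratic residues among the 5: 3.

3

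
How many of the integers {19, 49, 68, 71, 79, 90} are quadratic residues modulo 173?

2

(19/173) = -1 → non-residue.
(49/173) = +1 → QR.
(68/173) = -1 → non-residue.
(71/173) = -1 → non-residue.
(79/173) = -1 → non-residue.
(90/173) = +1 → QR.
Total quadratic residues among the 6: 2.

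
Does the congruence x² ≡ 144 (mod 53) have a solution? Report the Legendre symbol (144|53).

1

First reduce: 144 ≡ 38 (mod 53).
Pull out 2: since 53 ≡ 5 (mod 8), (2/53) = -1.
Reciprocity: 19 ≡ 3 and 53 ≡ 1 (mod 4), so (19/53) = +(53/19).
Reduce top mod 19: now compute (15/19).
Reciprocity: 15 ≡ 3 and 19 ≡ 3 (mod 4), so (15/19) = −(19/15).
Reduce top mod 15: now compute (4/15).
Pull out 2^2: since 15 ≡ 7 (mod 8), (2/15) = +1, so (2/15)^2 = +1.
Reached (1/15) = 1. Collecting the sign flips along the way, the symbol is +1.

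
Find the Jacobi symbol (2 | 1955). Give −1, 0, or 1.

-1

Pull out 2: since 1955 ≡ 3 (mod 8), (2/1955) = -1.
Reached (1/1955) = 1. Collecting the sign flips along the way, the symbol is -1.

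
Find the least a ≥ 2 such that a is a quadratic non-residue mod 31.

(2/31) = +1, so 2 is a residue.
(3/31) = −1, so 3 is the smallest positive non-residue mod 31.

3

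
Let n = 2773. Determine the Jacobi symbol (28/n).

Pull out 2^2: since 2773 ≡ 5 (mod 8), (2/2773) = -1, so (2/2773)^2 = +1.
Reciprocity: 7 ≡ 3 and 2773 ≡ 1 (mod 4), so (7/2773) = +(2773/7).
Reduce top mod 7: now compute (1/7).
Reached (1/7) = 1. Collecting the sign flips along the way, the symbol is +1.

1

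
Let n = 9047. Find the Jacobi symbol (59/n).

-1

Reciprocity: 59 ≡ 3 and 9047 ≡ 3 (mod 4), so (59/9047) = −(9047/59).
Reduce top mod 59: now compute (20/59).
Pull out 2^2: since 59 ≡ 3 (mod 8), (2/59) = -1, so (2/59)^2 = +1.
Reciprocity: 5 ≡ 1 and 59 ≡ 3 (mod 4), so (5/59) = +(59/5).
Reduce top mod 5: now compute (4/5).
Pull out 2^2: since 5 ≡ 5 (mod 8), (2/5) = -1, so (2/5)^2 = +1.
Reached (1/5) = 1. Collecting the sign flips along the way, the symbol is -1.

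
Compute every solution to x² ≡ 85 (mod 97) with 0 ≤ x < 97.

97 ≡ 1 (mod 4), so we find a root by search.
Trying successive values, 45² = 2025 ≡ 85 (mod 97). The other root is 97 − 45 = 52.

45, 52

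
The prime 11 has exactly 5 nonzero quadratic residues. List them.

1, 3, 4, 5, 9

Square k = 1,…,5 (k and 11−k give the same square):
1²=1, 2²=4, 3²=9, 4²≡5, 5²≡3 (mod 11).
So the quadratic residues mod 11 are {1, 3, 4, 5, 9}.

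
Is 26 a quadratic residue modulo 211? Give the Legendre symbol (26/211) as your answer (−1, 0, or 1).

Pull out 2: since 211 ≡ 3 (mod 8), (2/211) = -1.
Reciprocity: 13 ≡ 1 and 211 ≡ 3 (mod 4), so (13/211) = +(211/13).
Reduce top mod 13: now compute (3/13).
Reciprocity: 3 ≡ 3 and 13 ≡ 1 (mod 4), so (3/13) = +(13/3).
Reduce top mod 3: now compute (1/3).
Reached (1/3) = 1. Collecting the sign flips along the way, the symbol is -1.

-1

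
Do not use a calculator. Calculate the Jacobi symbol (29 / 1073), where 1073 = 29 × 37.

Reciprocity: 29 ≡ 1 and 1073 ≡ 1 (mod 4), so (29/1073) = +(1073/29).
Reduce top mod 29: now compute (0/29).
Top reduces to 0: gcd > 1, so the symbol is 0.

0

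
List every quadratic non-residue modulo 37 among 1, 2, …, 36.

Square k = 1,…,18 (k and 37−k give the same square):
1²=1, 2²=4, 3²=9, 4²=16, 5²=25, 6²=36, 7²≡12, 8²≡27, 9²≡7, 10²≡26, 11²≡10, 12²≡33, 13²≡21, 14²≡11, 15²≡3, 16²≡34, 17²≡30, 18²≡28 (mod 37).
The residues are {1, 3, 4, 7, 9, 10, 11, 12, 16, 21, 25, 26, 27, 28, 30, 33, 34, 36}; the non-residues are the remaining 18 nonzero classes.

2,5,6,8,13,14,15,17,18,19,20,22,23,24,29,31,32,35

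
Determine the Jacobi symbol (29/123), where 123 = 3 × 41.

1

Reciprocity: 29 ≡ 1 and 123 ≡ 3 (mod 4), so (29/123) = +(123/29).
Reduce top mod 29: now compute (7/29).
Reciprocity: 7 ≡ 3 and 29 ≡ 1 (mod 4), so (7/29) = +(29/7).
Reduce top mod 7: now compute (1/7).
Reached (1/7) = 1. Collecting the sign flips along the way, the symbol is +1.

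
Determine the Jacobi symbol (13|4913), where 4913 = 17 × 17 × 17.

Reciprocity: 13 ≡ 1 and 4913 ≡ 1 (mod 4), so (13/4913) = +(4913/13).
Reduce top mod 13: now compute (12/13).
Pull out 2^2: since 13 ≡ 5 (mod 8), (2/13) = -1, so (2/13)^2 = +1.
Reciprocity: 3 ≡ 3 and 13 ≡ 1 (mod 4), so (3/13) = +(13/3).
Reduce top mod 3: now compute (1/3).
Reached (1/3) = 1. Collecting the sign flips along the way, the symbol is +1.

1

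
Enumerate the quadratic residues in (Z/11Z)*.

1,3,4,5,9

Square k = 1,…,5 (k and 11−k give the same square):
1²=1, 2²=4, 3²=9, 4²≡5, 5²≡3 (mod 11).
So the quadratic residues mod 11 are {1, 3, 4, 5, 9}.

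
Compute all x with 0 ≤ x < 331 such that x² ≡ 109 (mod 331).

42, 289

Since 331 ≡ 3 (mod 4), a square root of 109 is 109^((331+1)/4) = 109^83 mod 331.
Repeated squaring: 109^2≡296, 109^4≡232, 109^8≡202, 109^16≡91, 109^32≡6, 109^64≡36 (mod 331).
109^83 = 109^(64+16+2+1) ≡ 289 (mod 331).
Check: 289² = 83521 ≡ 109 (mod 331). The two roots are 42 and 289.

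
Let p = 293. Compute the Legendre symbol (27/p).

Reciprocity: 27 ≡ 3 and 293 ≡ 1 (mod 4), so (27/293) = +(293/27).
Reduce top mod 27: now compute (23/27).
Reciprocity: 23 ≡ 3 and 27 ≡ 3 (mod 4), so (23/27) = −(27/23).
Reduce top mod 23: now compute (4/23).
Pull out 2^2: since 23 ≡ 7 (mod 8), (2/23) = +1, so (2/23)^2 = +1.
Reached (1/23) = 1. Collecting the sign flips along the way, the symbol is -1.

-1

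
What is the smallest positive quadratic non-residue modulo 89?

3

(2/89) = +1, so 2 is a residue.
(3/89) = −1, so 3 is the smallest positive non-residue mod 89.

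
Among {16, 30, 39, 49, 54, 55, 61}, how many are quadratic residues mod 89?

(16/89) = +1 → QR.
(30/89) = -1 → non-residue.
(39/89) = +1 → QR.
(49/89) = +1 → QR.
(54/89) = -1 → non-residue.
(55/89) = +1 → QR.
(61/89) = -1 → non-residue.
Total quadratic residues among the 7: 4.

4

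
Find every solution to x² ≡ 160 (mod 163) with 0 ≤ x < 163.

Since 163 ≡ 3 (mod 4), a square root of 160 is 160^((163+1)/4) = 160^41 mod 163.
Repeated squaring: 160^2≡9, 160^4≡81, 160^8≡41, 160^16≡51, 160^32≡156 (mod 163).
160^41 = 160^(32+8+1) ≡ 46 (mod 163).
Check: 46² = 2116 ≡ 160 (mod 163). The two roots are 46 and 117.

46, 117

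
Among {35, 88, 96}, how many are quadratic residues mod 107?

(35/107) = +1 → QR.
(88/107) = -1 → non-residue.
(96/107) = -1 → non-residue.
Total quadratic residues among the 3: 1.

1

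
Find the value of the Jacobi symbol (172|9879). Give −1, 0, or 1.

1

Pull out 2^2: since 9879 ≡ 7 (mod 8), (2/9879) = +1, so (2/9879)^2 = +1.
Reciprocity: 43 ≡ 3 and 9879 ≡ 3 (mod 4), so (43/9879) = −(9879/43).
Reduce top mod 43: now compute (32/43).
Pull out 2^5: since 43 ≡ 3 (mod 8), (2/43) = -1, so (2/43)^5 = -1.
Reached (1/43) = 1. Collecting the sign flips along the way, the symbol is +1.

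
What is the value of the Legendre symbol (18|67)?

-1

Pull out 2: since 67 ≡ 3 (mod 8), (2/67) = -1.
Reciprocity: 9 ≡ 1 and 67 ≡ 3 (mod 4), so (9/67) = +(67/9).
Reduce top mod 9: now compute (4/9).
Pull out 2^2: since 9 ≡ 1 (mod 8), (2/9) = +1, so (2/9)^2 = +1.
Reached (1/9) = 1. Collecting the sign flips along the way, the symbol is -1.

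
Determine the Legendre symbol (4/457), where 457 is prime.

Pull out 2^2: since 457 ≡ 1 (mod 8), (2/457) = +1, so (2/457)^2 = +1.
Reached (1/457) = 1. Collecting the sign flips along the way, the symbol is +1.

1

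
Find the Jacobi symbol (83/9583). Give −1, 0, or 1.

-1

Reciprocity: 83 ≡ 3 and 9583 ≡ 3 (mod 4), so (83/9583) = −(9583/83).
Reduce top mod 83: now compute (38/83).
Pull out 2: since 83 ≡ 3 (mod 8), (2/83) = -1.
Reciprocity: 19 ≡ 3 and 83 ≡ 3 (mod 4), so (19/83) = −(83/19).
Reduce top mod 19: now compute (7/19).
Reciprocity: 7 ≡ 3 and 19 ≡ 3 (mod 4), so (7/19) = −(19/7).
Reduce top mod 7: now compute (5/7).
Reciprocity: 5 ≡ 1 and 7 ≡ 3 (mod 4), so (5/7) = +(7/5).
Reduce top mod 5: now compute (2/5).
Pull out 2: since 5 ≡ 5 (mod 8), (2/5) = -1.
Reached (1/5) = 1. Collecting the sign flips along the way, the symbol is -1.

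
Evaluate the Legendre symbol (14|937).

Pull out 2: since 937 ≡ 1 (mod 8), (2/937) = +1.
Reciprocity: 7 ≡ 3 and 937 ≡ 1 (mod 4), so (7/937) = +(937/7).
Reduce top mod 7: now compute (6/7).
Pull out 2: since 7 ≡ 7 (mod 8), (2/7) = +1.
Reciprocity: 3 ≡ 3 and 7 ≡ 3 (mod 4), so (3/7) = −(7/3).
Reduce top mod 3: now compute (1/3).
Reached (1/3) = 1. Collecting the sign flips along the way, the symbol is -1.

-1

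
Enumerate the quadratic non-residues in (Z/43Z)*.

2,3,5,7,8,12,18,19,20,22,26,27,28,29,30,32,33,34,37,39,42

Square k = 1,…,21 (k and 43−k give the same square):
1²=1, 2²=4, 3²=9, 4²=16, 5²=25, 6²=36, 7²≡6, 8²≡21, 9²≡38, 10²≡14, 11²≡35, 12²≡15, 13²≡40, 14²≡24, 15²≡10, 16²≡41, 17²≡31, 18²≡23, 19²≡17, 20²≡13, 21²≡11 (mod 43).
The residues are {1, 4, 6, 9, 10, 11, 13, 14, 15, 16, 17, 21, 23, 24, 25, 31, 35, 36, 38, 40, 41}; the non-residues are the remaining 21 nonzero classes.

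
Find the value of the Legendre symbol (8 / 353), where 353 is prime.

Pull out 2^3: since 353 ≡ 1 (mod 8), (2/353) = +1, so (2/353)^3 = +1.
Reached (1/353) = 1. Collecting the sign flips along the way, the symbol is +1.

1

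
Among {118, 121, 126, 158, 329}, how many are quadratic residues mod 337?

4

(118/337) = -1 → non-residue.
(121/337) = +1 → QR.
(126/337) = +1 → QR.
(158/337) = +1 → QR.
(329/337) = +1 → QR.
Total quadratic residues among the 5: 4.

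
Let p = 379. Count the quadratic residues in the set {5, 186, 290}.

2

(5/379) = +1 → QR.
(186/379) = -1 → non-residue.
(290/379) = +1 → QR.
Total quadratic residues among the 3: 2.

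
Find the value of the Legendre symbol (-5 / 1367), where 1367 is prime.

1

First reduce: -5 ≡ 1362 (mod 1367).
Pull out 2: since 1367 ≡ 7 (mod 8), (2/1367) = +1.
Reciprocity: 681 ≡ 1 and 1367 ≡ 3 (mod 4), so (681/1367) = +(1367/681).
Reduce top mod 681: now compute (5/681).
Reciprocity: 5 ≡ 1 and 681 ≡ 1 (mod 4), so (5/681) = +(681/5).
Reduce top mod 5: now compute (1/5).
Reached (1/5) = 1. Collecting the sign flips along the way, the symbol is +1.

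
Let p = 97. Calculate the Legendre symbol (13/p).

Reciprocity: 13 ≡ 1 and 97 ≡ 1 (mod 4), so (13/97) = +(97/13).
Reduce top mod 13: now compute (6/13).
Pull out 2: since 13 ≡ 5 (mod 8), (2/13) = -1.
Reciprocity: 3 ≡ 3 and 13 ≡ 1 (mod 4), so (3/13) = +(13/3).
Reduce top mod 3: now compute (1/3).
Reached (1/3) = 1. Collecting the sign flips along the way, the symbol is -1.

-1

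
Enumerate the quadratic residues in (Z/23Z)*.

1, 2, 3, 4, 6, 8, 9, 12, 13, 16, 18

Square k = 1,…,11 (k and 23−k give the same square):
1²=1, 2²=4, 3²=9, 4²=16, 5²≡2, 6²≡13, 7²≡3, 8²≡18, 9²≡12, 10²≡8, 11²≡6 (mod 23).
So the quadratic residues mod 23 are {1, 2, 3, 4, 6, 8, 9, 12, 13, 16, 18}.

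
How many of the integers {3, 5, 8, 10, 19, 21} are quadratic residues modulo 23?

(3/23) = +1 → QR.
(5/23) = -1 → non-residue.
(8/23) = +1 → QR.
(10/23) = -1 → non-residue.
(19/23) = -1 → non-residue.
(21/23) = -1 → non-residue.
Total quadratic residues among the 6: 2.

2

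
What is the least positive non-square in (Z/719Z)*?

11

(2/719) = +1, so 2 is a residue.
(3/719) = +1, so 3 is a residue.
(4/719) = +1, so 4 is a residue.
(5/719) = +1, so 5 is a residue.
(6/719) = +1, so 6 is a residue.
(7/719) = +1, so 7 is a residue.
(8/719) = +1, so 8 is a residue.
(9/719) = +1, so 9 is a residue.
(10/719) = +1, so 10 is a residue.
(11/719) = −1, so 11 is the smallest positive non-residue mod 719.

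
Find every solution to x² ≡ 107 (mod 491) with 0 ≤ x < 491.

Since 491 ≡ 3 (mod 4), a square root of 107 is 107^((491+1)/4) = 107^123 mod 491.
Repeated squaring: 107^2≡156, 107^4≡277, 107^8≡133, 107^16≡13, 107^32≡169, 107^64≡83 (mod 491).
107^123 = 107^(64+32+16+8+2+1) ≡ 33 (mod 491).
Check: 33² = 1089 ≡ 107 (mod 491). The two roots are 33 and 458.

33, 458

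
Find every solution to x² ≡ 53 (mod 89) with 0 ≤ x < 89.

89 ≡ 1 (mod 4), so we find a root by search.
Trying successive values, 26² = 676 ≡ 53 (mod 89). The other root is 89 − 26 = 63.

26, 63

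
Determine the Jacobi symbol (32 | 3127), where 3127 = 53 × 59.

Pull out 2^5: since 3127 ≡ 7 (mod 8), (2/3127) = +1, so (2/3127)^5 = +1.
Reached (1/3127) = 1. Collecting the sign flips along the way, the symbol is +1.

1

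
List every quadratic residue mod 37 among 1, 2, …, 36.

Square k = 1,…,18 (k and 37−k give the same square):
1²=1, 2²=4, 3²=9, 4²=16, 5²=25, 6²=36, 7²≡12, 8²≡27, 9²≡7, 10²≡26, 11²≡10, 12²≡33, 13²≡21, 14²≡11, 15²≡3, 16²≡34, 17²≡30, 18²≡28 (mod 37).
So the quadratic residues mod 37 are {1, 3, 4, 7, 9, 10, 11, 12, 16, 21, 25, 26, 27, 28, 30, 33, 34, 36}.

1,3,4,7,9,10,11,12,16,21,25,26,27,28,30,33,34,36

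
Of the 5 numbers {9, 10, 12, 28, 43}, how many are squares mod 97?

(9/97) = +1 → QR.
(10/97) = -1 → non-residue.
(12/97) = +1 → QR.
(28/97) = -1 → non-residue.
(43/97) = +1 → QR.
Total quadratic residues among the 5: 3.

3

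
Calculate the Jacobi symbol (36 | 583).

Pull out 2^2: since 583 ≡ 7 (mod 8), (2/583) = +1, so (2/583)^2 = +1.
Reciprocity: 9 ≡ 1 and 583 ≡ 3 (mod 4), so (9/583) = +(583/9).
Reduce top mod 9: now compute (7/9).
Reciprocity: 7 ≡ 3 and 9 ≡ 1 (mod 4), so (7/9) = +(9/7).
Reduce top mod 7: now compute (2/7).
Pull out 2: since 7 ≡ 7 (mod 8), (2/7) = +1.
Reached (1/7) = 1. Collecting the sign flips along the way, the symbol is +1.

1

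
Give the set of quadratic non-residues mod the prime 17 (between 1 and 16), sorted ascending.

Square k = 1,…,8 (k and 17−k give the same square):
1²=1, 2²=4, 3²=9, 4²=16, 5²≡8, 6²≡2, 7²≡15, 8²≡13 (mod 17).
The residues are {1, 2, 4, 8, 9, 13, 15, 16}; the non-residues are the remaining 8 nonzero classes.

3,5,6,7,10,11,12,14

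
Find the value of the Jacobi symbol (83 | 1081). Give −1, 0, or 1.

-1

Reciprocity: 83 ≡ 3 and 1081 ≡ 1 (mod 4), so (83/1081) = +(1081/83).
Reduce top mod 83: now compute (2/83).
Pull out 2: since 83 ≡ 3 (mod 8), (2/83) = -1.
Reached (1/83) = 1. Collecting the sign flips along the way, the symbol is -1.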